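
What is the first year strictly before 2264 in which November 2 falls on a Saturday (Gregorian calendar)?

2261

From one year to the next, a fixed date's weekday advances by 1, or by 2 when a Feb 29 lies between the two dates.
2264: November 2 is Wednesday.
2263: Monday (−2)
2262: Sunday (−1)
2261: Saturday (−1)
November 2 falls on a Saturday in 2261.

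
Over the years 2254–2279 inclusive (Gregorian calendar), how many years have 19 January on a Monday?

Track 19 January's weekday year by year (advancing +1, or +2 across a Feb 29):
  2254: Thu  2255: Fri (+1)  2256: Sat (+1)  2257: Mon (+2) ✓  2258: Tue (+1)
  2259: Wed (+1)  2260: Thu (+1)  2261: Sat (+2)  2262: Sun (+1)  2263: Mon (+1) ✓
  2264: Tue (+1)  2265: Thu (+2)  2266: Fri (+1)  2267: Sat (+1)  2268: Sun (+1)
  2269: Tue (+2)  2270: Wed (+1)  2271: Thu (+1)  2272: Fri (+1)  2273: Sun (+2)
  2274: Mon (+1) ✓  2275: Tue (+1)  2276: Wed (+1)  2277: Fri (+2)  2278: Sat (+1)
  2279: Sun (+1)
Monday years: 2257, 2263, 2274 — 3 in total.

3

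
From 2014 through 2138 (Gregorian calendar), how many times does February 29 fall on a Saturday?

4

Leap years in 2014–2138: 30 of them.
Feb 29 weekday advances by 5 (mod 7) from one leap year to the next four years later (or differs when a century non-leap intervenes).
Leap-day weekdays: 2016:Mon 2020:Sat✓ 2024:Thu 2028:Tue 2032:Sun 2036:Fri 2040:Wed 2044:Mon 2048:Sat✓ 2052:Thu 2056:Tue 2060:Sun 2064:Fri …(4 more)… 2084:Tue 2088:Sun 2092:Fri 2096:Wed 2104:Fri 2108:Wed 2112:Mon 2116:Sat✓ 2120:Thu 2124:Tue 2128:Sun 2132:Fri 2136:Wed
Saturday: 2020, 2048, 2076, 2116 → 4.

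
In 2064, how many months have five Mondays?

4

A month of length L has five Mondays iff its first Monday is on day ≤ L−28 (so day 1–3 in a 31-day month, 1–2 in a 30-day month, day 1 in a leap February).
Checking each month of 2064: Jan starts Tue (31d); Feb starts Fri (29d); Mar starts Sat (31d) ✓; Apr starts Tue (30d); May starts Thu (31d); Jun starts Sun (30d) ✓; Jul starts Tue (31d); Aug starts Fri (31d); Sep starts Mon (30d) ✓; Oct starts Wed (31d); Nov starts Sat (30d); Dec starts Mon (31d) ✓.
Five-Monday months: March, June, September, December → 4.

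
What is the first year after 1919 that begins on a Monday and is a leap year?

1940

Jan 1 advances by 2 weekdays after a leap year and by 1 after a common year.
1919: Jan 1 is Wednesday.
1920: Thursday (leap)
1921: Saturday
1922: Sunday
1923: Monday
1924: Tuesday (leap)
1925: Thursday
1926: Friday
1927: Saturday
1928: Sunday (leap)
1929: Tuesday
1930: Wednesday
1931: Thursday
1932: Friday (leap)
1933: Sunday
1934: Monday
1935: Tuesday
1936: Wednesday (leap)
1937: Friday
1938: Saturday
1939: Sunday
1940: Monday (leap)
1940 begins on a Monday and is a leap year.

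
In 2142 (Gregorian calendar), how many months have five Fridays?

4

A month of length L has five Fridays iff its first Friday is on day ≤ L−28 (so day 1–3 in a 31-day month, 1–2 in a 30-day month, day 1 in a leap February).
Checking each month of 2142: Jan starts Mon (31d); Feb starts Thu (28d); Mar starts Thu (31d) ✓; Apr starts Sun (30d); May starts Tue (31d); Jun starts Fri (30d) ✓; Jul starts Sun (31d); Aug starts Wed (31d) ✓; Sep starts Sat (30d); Oct starts Mon (31d); Nov starts Thu (30d) ✓; Dec starts Sat (31d).
Five-Friday months: March, June, August, November → 4.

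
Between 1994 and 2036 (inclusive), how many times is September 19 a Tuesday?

7

Track September 19's weekday year by year (advancing +1, or +2 across a Feb 29):
  1994: Mon  1995: Tue (+1) ✓  1996: Thu (+2)  1997: Fri (+1)  1998: Sat (+1)
  1999: Sun (+1)  2000: Tue (+2) ✓  2001: Wed (+1)  2002: Thu (+1)  2003: Fri (+1)
  2004: Sun (+2)  2005: Mon (+1)  2006: Tue (+1) ✓  2007: Wed (+1)  … (15 more years) …
  2023: Tue (+1) ✓  2024: Thu (+2)  2025: Fri (+1)  2026: Sat (+1)  2027: Sun (+1)
  2028: Tue (+2) ✓  2029: Wed (+1)  2030: Thu (+1)  2031: Fri (+1)  2032: Sun (+2)
  2033: Mon (+1)  2034: Tue (+1) ✓  2035: Wed (+1)  2036: Fri (+2)
Tuesday years: 1995, 2000, 2006, 2017, 2023, 2028, 2034 — 7 in total.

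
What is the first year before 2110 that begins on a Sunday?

2108

Jan 1 advances by 2 weekdays after a leap year and by 1 after a common year.
2110: Jan 1 is Wednesday.
2109: Tuesday
2108: Sunday (leap)
2108 begins on a Sunday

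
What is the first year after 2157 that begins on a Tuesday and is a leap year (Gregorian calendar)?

2160

Jan 1 advances by 2 weekdays after a leap year and by 1 after a common year.
2157: Jan 1 is Saturday.
2158: Sunday
2159: Monday
2160: Tuesday (leap)
2160 begins on a Tuesday and is a leap year.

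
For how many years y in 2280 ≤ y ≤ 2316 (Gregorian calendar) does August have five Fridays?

August has 31 days; it has five Fridays when Friday falls among the first (month-length − 28) days — i.e. when August 1 is one of Friday/Thursday/Wednesday.
August 1 by year: 2280:Sun 2281:Mon 2282:Tue 2283:Wed✓ 2284:Fri✓ 2285:Sat 2286:Sun 2287:Mon 2288:Wed✓ 2289:Thu✓ 2290:Fri✓ 2291:Sat 2292:Mon 2293:Tue 2294:Wed✓ …(7 more)… 2302:Fri✓ 2303:Sat 2304:Mon 2305:Tue 2306:Wed✓ 2307:Thu✓ 2308:Sat 2309:Sun 2310:Mon 2311:Tue 2312:Thu✓ 2313:Fri✓ 2314:Sat 2315:Sun 2316:Tue
Years with five Fridays: 2283, 2284, 2288, 2289, 2290, 2294, 2295, 2300, 2301, 2302, 2306, 2307, 2312, 2313 → 14.

14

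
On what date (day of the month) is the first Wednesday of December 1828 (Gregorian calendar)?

December 1, 1828 is a Monday, so the first Wednesday is the 3rd.
The first Wednesday is 3 + 0 = 3.

3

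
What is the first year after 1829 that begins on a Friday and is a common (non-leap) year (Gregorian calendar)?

1830

Jan 1 advances by 2 weekdays after a leap year and by 1 after a common year.
1829: Jan 1 is Thursday.
1830: Friday
1830 begins on a Friday and is a common year.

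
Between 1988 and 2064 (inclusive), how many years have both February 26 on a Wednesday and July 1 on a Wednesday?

Check each year's weekday for February 26 and July 1:
  1988: Fri/Fri  1989: Sun/Sat  1990: Mon/Sun  1991: Tue/Mon  1992: Wed/Wed ✓  1993: Fri/Thu  1994: Sat/Fri  1995: Sun/Sat  1996: Mon/Mon  1997: Wed/Tue  1998: Thu/Wed  1999: Fri/Thu  2000: Sat/Sat  2001: Mon/Sun  …(49 more)…  2051: Sun/Sat  2052: Mon/Mon  2053: Wed/Tue  2054: Thu/Wed  2055: Fri/Thu  2056: Sat/Sat  2057: Mon/Sun  2058: Tue/Mon  2059: Wed/Tue  2060: Thu/Thu  2061: Sat/Fri  2062: Sun/Sat  2063: Mon/Sun  2064: Tue/Tue
Both conditions hold in: 1992, 2020, 2048 — 3.

3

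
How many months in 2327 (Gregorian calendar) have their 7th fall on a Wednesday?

Check the 7th of each month of 2327: Jan 7: Fri, Feb 7: Mon, Mar 7: Mon, Apr 7: Thu, May 7: Sat, Jun 7: Tue, Jul 7: Thu, Aug 7: Sun, Sep 7: Wed, Oct 7: Fri, Nov 7: Mon, Dec 7: Wed.
Wednesday occurs in September, December — 2 months.

2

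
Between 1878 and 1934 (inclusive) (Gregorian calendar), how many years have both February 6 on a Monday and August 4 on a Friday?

Check each year's weekday for February 6 and August 4:
  1878: Wed/Sun  1879: Thu/Mon  1880: Fri/Wed  1881: Sun/Thu  1882: Mon/Fri ✓  1883: Tue/Sat  1884: Wed/Mon  1885: Fri/Tue  1886: Sat/Wed  1887: Sun/Thu  1888: Mon/Sat  1889: Wed/Sun  1890: Thu/Mon  1891: Fri/Tue  …(29 more)…  1921: Sun/Thu  1922: Mon/Fri ✓  1923: Tue/Sat  1924: Wed/Mon  1925: Fri/Tue  1926: Sat/Wed  1927: Sun/Thu  1928: Mon/Sat  1929: Wed/Sun  1930: Thu/Mon  1931: Fri/Tue  1932: Sat/Thu  1933: Mon/Fri ✓  1934: Tue/Sat
Both conditions hold in: 1882, 1893, 1899, 1905, 1911, 1922, 1933 — 7.

7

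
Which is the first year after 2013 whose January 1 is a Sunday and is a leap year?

Jan 1 advances by 2 weekdays after a leap year and by 1 after a common year.
2013: Jan 1 is Tuesday.
2014: Wednesday
2015: Thursday
2016: Friday (leap)
2017: Sunday
2018: Monday
2019: Tuesday
2020: Wednesday (leap)
2021: Friday
2022: Saturday
2023: Sunday
2024: Monday (leap)
2025: Wednesday
2026: Thursday
2027: Friday
2028: Saturday (leap)
2029: Monday
2030: Tuesday
2031: Wednesday
2032: Thursday (leap)
2033: Saturday
2034: Sunday
2035: Monday
2036: Tuesday (leap)
2037: Thursday
2038: Friday
2039: Saturday
2040: Sunday (leap)
2040 begins on a Sunday and is a leap year.

2040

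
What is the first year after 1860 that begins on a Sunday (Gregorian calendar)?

Jan 1 advances by 2 weekdays after a leap year and by 1 after a common year.
1860: Jan 1 is Sunday (leap).
1861: Tuesday
1862: Wednesday
1863: Thursday
1864: Friday (leap)
1865: Sunday
1865 begins on a Sunday

1865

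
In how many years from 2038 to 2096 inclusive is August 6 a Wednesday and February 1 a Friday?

2

Check each year's weekday for August 6 and February 1:
  2038: Fri/Mon  2039: Sat/Tue  2040: Mon/Wed  2041: Tue/Fri  2042: Wed/Sat  2043: Thu/Sun  2044: Sat/Mon  2045: Sun/Wed  2046: Mon/Thu  2047: Tue/Fri  2048: Thu/Sat  2049: Fri/Mon  2050: Sat/Tue  2051: Sun/Wed  …(31 more)…  2083: Fri/Mon  2084: Sun/Tue  2085: Mon/Thu  2086: Tue/Fri  2087: Wed/Sat  2088: Fri/Sun  2089: Sat/Tue  2090: Sun/Wed  2091: Mon/Thu  2092: Wed/Fri ✓  2093: Thu/Sun  2094: Fri/Mon  2095: Sat/Tue  2096: Mon/Wed
Both conditions hold in: 2064, 2092 — 2.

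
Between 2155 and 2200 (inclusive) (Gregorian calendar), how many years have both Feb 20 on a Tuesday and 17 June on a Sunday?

5

Check each year's weekday for Feb 20 and 17 June:
  2155: Thu/Tue  2156: Fri/Thu  2157: Sun/Fri  2158: Mon/Sat  2159: Tue/Sun ✓  2160: Wed/Tue  2161: Fri/Wed  2162: Sat/Thu  2163: Sun/Fri  2164: Mon/Sun  2165: Wed/Mon  2166: Thu/Tue  2167: Fri/Wed  2168: Sat/Fri  …(18 more)…  2187: Tue/Sun ✓  2188: Wed/Tue  2189: Fri/Wed  2190: Sat/Thu  2191: Sun/Fri  2192: Mon/Sun  2193: Wed/Mon  2194: Thu/Tue  2195: Fri/Wed  2196: Sat/Fri  2197: Mon/Sat  2198: Tue/Sun ✓  2199: Wed/Mon  2200: Thu/Tue
Both conditions hold in: 2159, 2170, 2181, 2187, 2198 — 5.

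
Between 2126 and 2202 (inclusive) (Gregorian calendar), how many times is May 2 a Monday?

Track May 2's weekday year by year (advancing +1, or +2 across a Feb 29):
  2126: Thu  2127: Fri (+1)  2128: Sun (+2)  2129: Mon (+1) ✓  2130: Tue (+1)
  2131: Wed (+1)  2132: Fri (+2)  2133: Sat (+1)  2134: Sun (+1)  2135: Mon (+1) ✓
  2136: Wed (+2)  2137: Thu (+1)  2138: Fri (+1)  2139: Sat (+1)  … (49 more years) …
  2189: Sat (+1)  2190: Sun (+1)  2191: Mon (+1) ✓  2192: Wed (+2)  2193: Thu (+1)
  2194: Fri (+1)  2195: Sat (+1)  2196: Mon (+2) ✓  2197: Tue (+1)  2198: Wed (+1)
  2199: Thu (+1)  2200: Fri (+1)  2201: Sat (+1)  2202: Sun (+1)
Monday years: 2129, 2135, 2140, 2146, 2157, 2163, 2168, 2174, 2185, 2191, 2196 — 11 in total.

11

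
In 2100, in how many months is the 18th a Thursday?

3

Check the 18th of each month of 2100: Jan 18: Mon, Feb 18: Thu, Mar 18: Thu, Apr 18: Sun, May 18: Tue, Jun 18: Fri, Jul 18: Sun, Aug 18: Wed, Sep 18: Sat, Oct 18: Mon, Nov 18: Thu, Dec 18: Sat.
Thursday occurs in February, March, November — 3 months.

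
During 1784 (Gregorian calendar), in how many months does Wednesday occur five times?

A month of length L has five Wednesdays iff its first Wednesday is on day ≤ L−28 (so day 1–3 in a 31-day month, 1–2 in a 30-day month, day 1 in a leap February).
Checking each month of 1784: Jan starts Thu (31d); Feb starts Sun (29d); Mar starts Mon (31d) ✓; Apr starts Thu (30d); May starts Sat (31d); Jun starts Tue (30d) ✓; Jul starts Thu (31d); Aug starts Sun (31d); Sep starts Wed (30d) ✓; Oct starts Fri (31d); Nov starts Mon (30d); Dec starts Wed (31d) ✓.
Five-Wednesday months: March, June, September, December → 4.

4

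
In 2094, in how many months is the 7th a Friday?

Check the 7th of each month of 2094: Jan 7: Thu, Feb 7: Sun, Mar 7: Sun, Apr 7: Wed, May 7: Fri, Jun 7: Mon, Jul 7: Wed, Aug 7: Sat, Sep 7: Tue, Oct 7: Thu, Nov 7: Sun, Dec 7: Tue.
Friday occurs in May — 1 month.

1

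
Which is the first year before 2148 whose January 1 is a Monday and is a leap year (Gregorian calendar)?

Jan 1 advances by 2 weekdays after a leap year and by 1 after a common year.
2148: Jan 1 is Monday (leap).
2147: Sunday
2146: Saturday
2145: Friday
2144: Wednesday (leap)
2143: Tuesday
2142: Monday
2141: Sunday
2140: Friday (leap)
2139: Thursday
2138: Wednesday
2137: Tuesday
2136: Sunday (leap)
2135: Saturday
2134: Friday
2133: Thursday
2132: Tuesday (leap)
2131: Monday
2130: Sunday
2129: Saturday
2128: Thursday (leap)
2127: Wednesday
2126: Tuesday
2125: Monday
2124: Saturday (leap)
2123: Friday
2122: Thursday
2121: Wednesday
2120: Monday (leap)
2120 begins on a Monday and is a leap year.

2120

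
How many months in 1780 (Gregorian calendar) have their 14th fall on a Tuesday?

Check the 14th of each month of 1780: Jan 14: Fri, Feb 14: Mon, Mar 14: Tue, Apr 14: Fri, May 14: Sun, Jun 14: Wed, Jul 14: Fri, Aug 14: Mon, Sep 14: Thu, Oct 14: Sat, Nov 14: Tue, Dec 14: Thu.
Tuesday occurs in March, November — 2 months.

2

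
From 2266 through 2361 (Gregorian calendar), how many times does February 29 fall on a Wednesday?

3

Leap years in 2266–2361: 23 of them.
Feb 29 weekday advances by 5 (mod 7) from one leap year to the next four years later (or differs when a century non-leap intervenes).
Leap-day weekdays: 2268:Sat 2272:Thu 2276:Tue 2280:Sun 2284:Fri 2288:Wed✓ 2292:Mon 2296:Sat 2304:Mon 2308:Sat 2312:Thu 2316:Tue 2320:Sun 2324:Fri 2328:Wed✓ 2332:Mon 2336:Sat 2340:Thu 2344:Tue 2348:Sun 2352:Fri 2356:Wed✓ 2360:Mon
Wednesday: 2288, 2328, 2356 → 3.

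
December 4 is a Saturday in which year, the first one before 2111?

From one year to the next, a fixed date's weekday advances by 1, or by 2 when a Feb 29 lies between the two dates.
2111: December 4 is Friday.
2110: Thursday (−1)
2109: Wednesday (−1)
2108: Tuesday (−1)
2107: Sunday (−2)
2106: Saturday (−1)
December 4 falls on a Saturday in 2106.

2106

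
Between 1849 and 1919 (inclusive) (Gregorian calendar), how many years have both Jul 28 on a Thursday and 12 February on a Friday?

Check each year's weekday for Jul 28 and 12 February:
  1849: Sat/Mon  1850: Sun/Tue  1851: Mon/Wed  1852: Wed/Thu  1853: Thu/Sat  1854: Fri/Sun  1855: Sat/Mon  1856: Mon/Tue  1857: Tue/Thu  1858: Wed/Fri  1859: Thu/Sat  1860: Sat/Sun  1861: Sun/Tue  1862: Mon/Wed  …(43 more)…  1906: Sat/Mon  1907: Sun/Tue  1908: Tue/Wed  1909: Wed/Fri  1910: Thu/Sat  1911: Fri/Sun  1912: Sun/Mon  1913: Mon/Wed  1914: Tue/Thu  1915: Wed/Fri  1916: Fri/Sat  1917: Sat/Mon  1918: Sun/Tue  1919: Mon/Wed
Both conditions hold in: 1864, 1892, 1904 — 3.

3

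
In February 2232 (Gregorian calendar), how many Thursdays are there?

4

February 2232 has 29 days and begins on Wednesday.
The first Thursday is February 2.
Thursdays fall on 2, 9, 16, 23 — that's 4.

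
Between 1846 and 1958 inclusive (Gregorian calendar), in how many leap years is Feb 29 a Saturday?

Leap years in 1846–1958: 27 of them.
Feb 29 weekday advances by 5 (mod 7) from one leap year to the next four years later (or differs when a century non-leap intervenes).
Leap-day weekdays: 1848:Tue 1852:Sun 1856:Fri 1860:Wed 1864:Mon 1868:Sat✓ 1872:Thu 1876:Tue 1880:Sun 1884:Fri 1888:Wed 1892:Mon 1896:Sat✓ 1904:Mon 1908:Sat✓ 1912:Thu 1916:Tue 1920:Sun 1924:Fri 1928:Wed 1932:Mon 1936:Sat✓ 1940:Thu 1944:Tue 1948:Sun 1952:Fri 1956:Wed
Saturday: 1868, 1896, 1908, 1936 → 4.

4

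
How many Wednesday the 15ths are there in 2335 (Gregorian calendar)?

Check the 15th of each month of 2335: Jan 15: Tue, Feb 15: Fri, Mar 15: Fri, Apr 15: Mon, May 15: Wed, Jun 15: Sat, Jul 15: Mon, Aug 15: Thu, Sep 15: Sun, Oct 15: Tue, Nov 15: Fri, Dec 15: Sun.
Wednesday occurs in May — 1 month.

1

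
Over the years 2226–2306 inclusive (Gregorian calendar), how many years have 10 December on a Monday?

Track 10 December's weekday year by year (advancing +1, or +2 across a Feb 29):
  2226: Sun  2227: Mon (+1) ✓  2228: Wed (+2)  2229: Thu (+1)  2230: Fri (+1)
  2231: Sat (+1)  2232: Mon (+2) ✓  2233: Tue (+1)  2234: Wed (+1)  2235: Thu (+1)
  2236: Sat (+2)  2237: Sun (+1)  2238: Mon (+1) ✓  2239: Tue (+1)  … (53 more years) …
  2293: Sun (+1)  2294: Mon (+1) ✓  2295: Tue (+1)  2296: Thu (+2)  2297: Fri (+1)
  2298: Sat (+1)  2299: Sun (+1)  2300: Mon (+1) ✓  2301: Tue (+1)  2302: Wed (+1)
  2303: Thu (+1)  2304: Sat (+2)  2305: Sun (+1)  2306: Mon (+1) ✓
Monday years: 2227, 2232, 2238, 2249, 2255, 2260, 2266, 2277, 2283, 2288, 2294, 2300, 2306 — 13 in total.

13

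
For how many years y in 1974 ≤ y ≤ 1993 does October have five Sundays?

8

October has 31 days; it has five Sundays when Sunday falls among the first (month-length − 28) days — i.e. when October 1 is one of Sunday/Saturday/Friday.
October 1 by year: 1974:Tue 1975:Wed 1976:Fri✓ 1977:Sat✓ 1978:Sun✓ 1979:Mon 1980:Wed 1981:Thu 1982:Fri✓ 1983:Sat✓ 1984:Mon 1985:Tue 1986:Wed 1987:Thu 1988:Sat✓ 1989:Sun✓ 1990:Mon 1991:Tue 1992:Thu 1993:Fri✓
Years with five Sundays: 1976, 1977, 1978, 1982, 1983, 1988, 1989, 1993 → 8.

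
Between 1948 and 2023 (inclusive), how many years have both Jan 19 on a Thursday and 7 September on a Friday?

Check each year's weekday for Jan 19 and 7 September:
  1948: Mon/Tue  1949: Wed/Wed  1950: Thu/Thu  1951: Fri/Fri  1952: Sat/Sun  1953: Mon/Mon  1954: Tue/Tue  1955: Wed/Wed  1956: Thu/Fri ✓  1957: Sat/Sat  1958: Sun/Sun  1959: Mon/Mon  1960: Tue/Wed  1961: Thu/Thu  …(48 more)…  2010: Tue/Tue  2011: Wed/Wed  2012: Thu/Fri ✓  2013: Sat/Sat  2014: Sun/Sun  2015: Mon/Mon  2016: Tue/Wed  2017: Thu/Thu  2018: Fri/Fri  2019: Sat/Sat  2020: Sun/Mon  2021: Tue/Tue  2022: Wed/Wed  2023: Thu/Thu
Both conditions hold in: 1956, 1984, 2012 — 3.

3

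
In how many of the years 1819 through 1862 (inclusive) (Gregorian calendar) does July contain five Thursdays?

July has 31 days; it has five Thursdays when Thursday falls among the first (month-length − 28) days — i.e. when July 1 is one of Thursday/Wednesday/Tuesday.
July 1 by year: 1819:Thu✓ 1820:Sat 1821:Sun 1822:Mon 1823:Tue✓ 1824:Thu✓ 1825:Fri 1826:Sat 1827:Sun 1828:Tue✓ 1829:Wed✓ 1830:Thu✓ 1831:Fri 1832:Sun 1833:Mon …(14 more)… 1848:Sat 1849:Sun 1850:Mon 1851:Tue✓ 1852:Thu✓ 1853:Fri 1854:Sat 1855:Sun 1856:Tue✓ 1857:Wed✓ 1858:Thu✓ 1859:Fri 1860:Sun 1861:Mon 1862:Tue✓
Years with five Thursdays: 1819, 1823, 1824, 1828, 1829, 1830, 1834, 1835, 1840, 1841, 1845, 1846, 1847, 1851, 1852, 1856, 1857, 1858, 1862 → 19.

19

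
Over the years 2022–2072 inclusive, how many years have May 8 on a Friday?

7

Track May 8's weekday year by year (advancing +1, or +2 across a Feb 29):
  2022: Sun  2023: Mon (+1)  2024: Wed (+2)  2025: Thu (+1)  2026: Fri (+1) ✓
  2027: Sat (+1)  2028: Mon (+2)  2029: Tue (+1)  2030: Wed (+1)  2031: Thu (+1)
  2032: Sat (+2)  2033: Sun (+1)  2034: Mon (+1)  2035: Tue (+1)  … (23 more years) …
  2059: Thu (+1)  2060: Sat (+2)  2061: Sun (+1)  2062: Mon (+1)  2063: Tue (+1)
  2064: Thu (+2)  2065: Fri (+1) ✓  2066: Sat (+1)  2067: Sun (+1)  2068: Tue (+2)
  2069: Wed (+1)  2070: Thu (+1)  2071: Fri (+1) ✓  2072: Sun (+2)
Friday years: 2026, 2037, 2043, 2048, 2054, 2065, 2071 — 7 in total.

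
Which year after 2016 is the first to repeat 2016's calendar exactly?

2044

Two years share a calendar iff Jan 1 falls on the same weekday and both are leap or both are common. 2016: Jan 1 is Friday, leap year.
2017: Jan 1 Sunday, common
2018: Jan 1 Monday, common
2019: Jan 1 Tuesday, common
2020: Jan 1 Wednesday, leap
2021: Jan 1 Friday, common
2022: Jan 1 Saturday, common
2023: Jan 1 Sunday, common
2024: Jan 1 Monday, leap
2025: Jan 1 Wednesday, common
2026: Jan 1 Thursday, common
2027: Jan 1 Friday, common
2028: Jan 1 Saturday, leap
2029: Jan 1 Monday, common
2030: Jan 1 Tuesday, common
2031: Jan 1 Wednesday, common
2032: Jan 1 Thursday, leap
2033: Jan 1 Saturday, common
2034: Jan 1 Sunday, common
2035: Jan 1 Monday, common
2036: Jan 1 Tuesday, leap
2037: Jan 1 Thursday, common
2038: Jan 1 Friday, common
2039: Jan 1 Saturday, common
2040: Jan 1 Sunday, leap
2041: Jan 1 Tuesday, common
2042: Jan 1 Wednesday, common
2043: Jan 1 Thursday, common
2044: Jan 1 Friday, leap
2044 matches on both conditions.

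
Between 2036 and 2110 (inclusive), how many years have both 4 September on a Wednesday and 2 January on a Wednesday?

Check each year's weekday for 4 September and 2 January:
  2036: Thu/Wed  2037: Fri/Fri  2038: Sat/Sat  2039: Sun/Sun  2040: Tue/Mon  2041: Wed/Wed ✓  2042: Thu/Thu  2043: Fri/Fri  2044: Sun/Sat  2045: Mon/Mon  2046: Tue/Tue  2047: Wed/Wed ✓  2048: Fri/Thu  2049: Sat/Sat  …(47 more)…  2097: Wed/Wed ✓  2098: Thu/Thu  2099: Fri/Fri  2100: Sat/Sat  2101: Sun/Sun  2102: Mon/Mon  2103: Tue/Tue  2104: Thu/Wed  2105: Fri/Fri  2106: Sat/Sat  2107: Sun/Sun  2108: Tue/Mon  2109: Wed/Wed ✓  2110: Thu/Thu
Both conditions hold in: 2041, 2047, 2058, 2069, 2075, 2086, 2097, 2109 — 8.

8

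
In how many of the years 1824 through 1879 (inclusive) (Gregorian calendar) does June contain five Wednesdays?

June has 30 days; it has five Wednesdays when Wednesday falls among the first (month-length − 28) days — i.e. when June 1 is one of Wednesday/Tuesday.
June 1 by year: 1824:Tue✓ 1825:Wed✓ 1826:Thu 1827:Fri 1828:Sun 1829:Mon 1830:Tue✓ 1831:Wed✓ 1832:Fri 1833:Sat 1834:Sun 1835:Mon 1836:Wed✓ 1837:Thu 1838:Fri …(26 more)… 1865:Thu 1866:Fri 1867:Sat 1868:Mon 1869:Tue✓ 1870:Wed✓ 1871:Thu 1872:Sat 1873:Sun 1874:Mon 1875:Tue✓ 1876:Thu 1877:Fri 1878:Sat 1879:Sun
Years with five Wednesdays: 1824, 1825, 1830, 1831, 1836, 1841, 1842, 1847, 1852, 1853, 1858, 1859, 1864, 1869, 1870, 1875 → 16.

16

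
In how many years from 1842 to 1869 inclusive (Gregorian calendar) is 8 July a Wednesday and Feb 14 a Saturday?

3

Check each year's weekday for 8 July and Feb 14:
  1842: Fri/Mon  1843: Sat/Tue  1844: Mon/Wed  1845: Tue/Fri  1846: Wed/Sat ✓  1847: Thu/Sun  1848: Sat/Mon  1849: Sun/Wed  1850: Mon/Thu  1851: Tue/Fri  1852: Thu/Sat  1853: Fri/Mon  1854: Sat/Tue  1855: Sun/Wed  1856: Tue/Thu  1857: Wed/Sat ✓  1858: Thu/Sun  1859: Fri/Mon  1860: Sun/Tue  1861: Mon/Thu  1862: Tue/Fri  1863: Wed/Sat ✓  1864: Fri/Sun  1865: Sat/Tue  1866: Sun/Wed  1867: Mon/Thu  1868: Wed/Fri  1869: Thu/Sun
Both conditions hold in: 1846, 1857, 1863 — 3.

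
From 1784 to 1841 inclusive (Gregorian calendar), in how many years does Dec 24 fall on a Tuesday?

Track Dec 24's weekday year by year (advancing +1, or +2 across a Feb 29):
  1784: Fri  1785: Sat (+1)  1786: Sun (+1)  1787: Mon (+1)  1788: Wed (+2)
  1789: Thu (+1)  1790: Fri (+1)  1791: Sat (+1)  1792: Mon (+2)  1793: Tue (+1) ✓
  1794: Wed (+1)  1795: Thu (+1)  1796: Sat (+2)  1797: Sun (+1)  … (30 more years) …
  1828: Wed (+2)  1829: Thu (+1)  1830: Fri (+1)  1831: Sat (+1)  1832: Mon (+2)
  1833: Tue (+1) ✓  1834: Wed (+1)  1835: Thu (+1)  1836: Sat (+2)  1837: Sun (+1)
  1838: Mon (+1)  1839: Tue (+1) ✓  1840: Thu (+2)  1841: Fri (+1)
Tuesday years: 1793, 1799, 1805, 1811, 1816, 1822, 1833, 1839 — 8 in total.

8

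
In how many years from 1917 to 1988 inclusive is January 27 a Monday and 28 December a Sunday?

8

Check each year's weekday for January 27 and 28 December:
  1917: Sat/Fri  1918: Sun/Sat  1919: Mon/Sun ✓  1920: Tue/Tue  1921: Thu/Wed  1922: Fri/Thu  1923: Sat/Fri  1924: Sun/Sun  1925: Tue/Mon  1926: Wed/Tue  1927: Thu/Wed  1928: Fri/Fri  1929: Sun/Sat  1930: Mon/Sun ✓  …(44 more)…  1975: Mon/Sun ✓  1976: Tue/Tue  1977: Thu/Wed  1978: Fri/Thu  1979: Sat/Fri  1980: Sun/Sun  1981: Tue/Mon  1982: Wed/Tue  1983: Thu/Wed  1984: Fri/Fri  1985: Sun/Sat  1986: Mon/Sun ✓  1987: Tue/Mon  1988: Wed/Wed
Both conditions hold in: 1919, 1930, 1941, 1947, 1958, 1969, 1975, 1986 — 8.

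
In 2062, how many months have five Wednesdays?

A month of length L has five Wednesdays iff its first Wednesday is on day ≤ L−28 (so day 1–3 in a 31-day month, 1–2 in a 30-day month, day 1 in a leap February).
Checking each month of 2062: Jan starts Sun (31d); Feb starts Wed (28d); Mar starts Wed (31d) ✓; Apr starts Sat (30d); May starts Mon (31d) ✓; Jun starts Thu (30d); Jul starts Sat (31d); Aug starts Tue (31d) ✓; Sep starts Fri (30d); Oct starts Sun (31d); Nov starts Wed (30d) ✓; Dec starts Fri (31d).
Five-Wednesday months: March, May, August, November → 4.

4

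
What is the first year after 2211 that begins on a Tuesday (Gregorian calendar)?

2222

Jan 1 advances by 2 weekdays after a leap year and by 1 after a common year.
2211: Jan 1 is Tuesday.
2212: Wednesday (leap)
2213: Friday
2214: Saturday
2215: Sunday
2216: Monday (leap)
2217: Wednesday
2218: Thursday
2219: Friday
2220: Saturday (leap)
2221: Monday
2222: Tuesday
2222 begins on a Tuesday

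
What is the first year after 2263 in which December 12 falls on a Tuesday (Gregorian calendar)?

2265

From one year to the next, a fixed date's weekday advances by 1, or by 2 when a Feb 29 lies between the two dates.
2263: December 12 is Saturday.
2264: Monday (+2)
2265: Tuesday (+1)
December 12 falls on a Tuesday in 2265.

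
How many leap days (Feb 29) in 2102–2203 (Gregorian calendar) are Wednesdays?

Leap years in 2102–2203: 24 of them.
Feb 29 weekday advances by 5 (mod 7) from one leap year to the next four years later (or differs when a century non-leap intervenes).
Leap-day weekdays: 2104:Fri 2108:Wed✓ 2112:Mon 2116:Sat 2120:Thu 2124:Tue 2128:Sun 2132:Fri 2136:Wed✓ 2140:Mon 2144:Sat 2148:Thu 2152:Tue 2156:Sun 2160:Fri 2164:Wed✓ 2168:Mon 2172:Sat 2176:Thu 2180:Tue 2184:Sun 2188:Fri 2192:Wed✓ 2196:Mon
Wednesday: 2108, 2136, 2164, 2192 → 4.

4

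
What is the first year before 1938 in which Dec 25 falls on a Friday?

1936

From one year to the next, a fixed date's weekday advances by 1, or by 2 when a Feb 29 lies between the two dates.
1938: December 25 is Sunday.
1937: Saturday (−1)
1936: Friday (−1)
Dec 25 falls on a Friday in 1936.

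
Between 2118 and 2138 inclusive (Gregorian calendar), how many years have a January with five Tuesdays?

9

January has 31 days; it has five Tuesdays when Tuesday falls among the first (month-length − 28) days — i.e. when January 1 is one of Tuesday/Monday/Sunday.
January 1 by year: 2118:Sat 2119:Sun✓ 2120:Mon✓ 2121:Wed 2122:Thu 2123:Fri 2124:Sat 2125:Mon✓ 2126:Tue✓ 2127:Wed 2128:Thu 2129:Sat 2130:Sun✓ 2131:Mon✓ 2132:Tue✓ 2133:Thu 2134:Fri 2135:Sat 2136:Sun✓ 2137:Tue✓ 2138:Wed
Years with five Tuesdays: 2119, 2120, 2125, 2126, 2130, 2131, 2132, 2136, 2137 → 9.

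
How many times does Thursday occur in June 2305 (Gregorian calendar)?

June 2305 has 30 days and begins on Thursday.
The first Thursday is June 1.
Thursdays fall on 1, 8, 15, 22, 29 — that's 5.

5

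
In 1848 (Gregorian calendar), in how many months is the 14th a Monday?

Check the 14th of each month of 1848: Jan 14: Fri, Feb 14: Mon, Mar 14: Tue, Apr 14: Fri, May 14: Sun, Jun 14: Wed, Jul 14: Fri, Aug 14: Mon, Sep 14: Thu, Oct 14: Sat, Nov 14: Tue, Dec 14: Thu.
Monday occurs in February, August — 2 months.

2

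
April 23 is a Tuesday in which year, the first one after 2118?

2120

From one year to the next, a fixed date's weekday advances by 1, or by 2 when a Feb 29 lies between the two dates.
2118: April 23 is Saturday.
2119: Sunday (+1)
2120: Tuesday (+2)
April 23 falls on a Tuesday in 2120.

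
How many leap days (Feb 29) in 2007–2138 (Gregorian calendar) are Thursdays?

4

Leap years in 2007–2138: 32 of them.
Feb 29 weekday advances by 5 (mod 7) from one leap year to the next four years later (or differs when a century non-leap intervenes).
Leap-day weekdays: 2008:Fri 2012:Wed 2016:Mon 2020:Sat 2024:Thu✓ 2028:Tue 2032:Sun 2036:Fri 2040:Wed 2044:Mon 2048:Sat 2052:Thu✓ 2056:Tue …(6 more)… 2084:Tue 2088:Sun 2092:Fri 2096:Wed 2104:Fri 2108:Wed 2112:Mon 2116:Sat 2120:Thu✓ 2124:Tue 2128:Sun 2132:Fri 2136:Wed
Thursday: 2024, 2052, 2080, 2120 → 4.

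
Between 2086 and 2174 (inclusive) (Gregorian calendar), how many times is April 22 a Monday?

Track April 22's weekday year by year (advancing +1, or +2 across a Feb 29):
  2086: Mon ✓  2087: Tue (+1)  2088: Thu (+2)  2089: Fri (+1)  2090: Sat (+1)
  2091: Sun (+1)  2092: Tue (+2)  2093: Wed (+1)  2094: Thu (+1)  2095: Fri (+1)
  2096: Sun (+2)  2097: Mon (+1) ✓  2098: Tue (+1)  2099: Wed (+1)  … (61 more years) …
  2161: Wed (+1)  2162: Thu (+1)  2163: Fri (+1)  2164: Sun (+2)  2165: Mon (+1) ✓
  2166: Tue (+1)  2167: Wed (+1)  2168: Fri (+2)  2169: Sat (+1)  2170: Sun (+1)
  2171: Mon (+1) ✓  2172: Wed (+2)  2173: Thu (+1)  2174: Fri (+1)
Monday years: 2086, 2097, 2109, 2115, 2120, 2126, 2137, 2143, 2148, 2154, 2165, 2171 — 12 in total.

12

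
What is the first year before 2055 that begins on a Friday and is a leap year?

Jan 1 advances by 2 weekdays after a leap year and by 1 after a common year.
2055: Jan 1 is Friday.
2054: Thursday
2053: Wednesday
2052: Monday (leap)
2051: Sunday
2050: Saturday
2049: Friday
2048: Wednesday (leap)
2047: Tuesday
2046: Monday
2045: Sunday
2044: Friday (leap)
2044 begins on a Friday and is a leap year.

2044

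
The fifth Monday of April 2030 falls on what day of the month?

April 1, 2030 is a Monday, so the first Monday is the 1st.
The fifth Monday is 1 + 28 = 29.

29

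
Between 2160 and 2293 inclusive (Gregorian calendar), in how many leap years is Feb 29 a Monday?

Leap years in 2160–2293: 33 of them.
Feb 29 weekday advances by 5 (mod 7) from one leap year to the next four years later (or differs when a century non-leap intervenes).
Leap-day weekdays: 2160:Fri 2164:Wed 2168:Mon✓ 2172:Sat 2176:Thu 2180:Tue 2184:Sun 2188:Fri 2192:Wed 2196:Mon✓ 2204:Wed 2208:Mon✓ 2212:Sat …(7 more)… 2244:Thu 2248:Tue 2252:Sun 2256:Fri 2260:Wed 2264:Mon✓ 2268:Sat 2272:Thu 2276:Tue 2280:Sun 2284:Fri 2288:Wed 2292:Mon✓
Monday: 2168, 2196, 2208, 2236, 2264, 2292 → 6.

6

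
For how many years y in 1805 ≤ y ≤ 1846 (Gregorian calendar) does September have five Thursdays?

September has 30 days; it has five Thursdays when Thursday falls among the first (month-length − 28) days — i.e. when September 1 is one of Thursday/Wednesday.
September 1 by year: 1805:Sun 1806:Mon 1807:Tue 1808:Thu✓ 1809:Fri 1810:Sat 1811:Sun 1812:Tue 1813:Wed✓ 1814:Thu✓ 1815:Fri 1816:Sun 1817:Mon 1818:Tue 1819:Wed✓ …(12 more)… 1832:Sat 1833:Sun 1834:Mon 1835:Tue 1836:Thu✓ 1837:Fri 1838:Sat 1839:Sun 1840:Tue 1841:Wed✓ 1842:Thu✓ 1843:Fri 1844:Sun 1845:Mon 1846:Tue
Years with five Thursdays: 1808, 1813, 1814, 1819, 1824, 1825, 1830, 1831, 1836, 1841, 1842 → 11.

11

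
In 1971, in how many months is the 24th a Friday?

Check the 24th of each month of 1971: Jan 24: Sun, Feb 24: Wed, Mar 24: Wed, Apr 24: Sat, May 24: Mon, Jun 24: Thu, Jul 24: Sat, Aug 24: Tue, Sep 24: Fri, Oct 24: Sun, Nov 24: Wed, Dec 24: Fri.
Friday occurs in September, December — 2 months.

2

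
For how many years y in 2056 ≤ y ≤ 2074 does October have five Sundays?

October has 31 days; it has five Sundays when Sunday falls among the first (month-length − 28) days — i.e. when October 1 is one of Sunday/Saturday/Friday.
October 1 by year: 2056:Sun✓ 2057:Mon 2058:Tue 2059:Wed 2060:Fri✓ 2061:Sat✓ 2062:Sun✓ 2063:Mon 2064:Wed 2065:Thu 2066:Fri✓ 2067:Sat✓ 2068:Mon 2069:Tue 2070:Wed 2071:Thu 2072:Sat✓ 2073:Sun✓ 2074:Mon
Years with five Sundays: 2056, 2060, 2061, 2062, 2066, 2067, 2072, 2073 → 8.

8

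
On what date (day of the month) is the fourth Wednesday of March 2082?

25

March 1, 2082 is a Sunday, so the first Wednesday is the 4th.
The fourth Wednesday is 4 + 21 = 25.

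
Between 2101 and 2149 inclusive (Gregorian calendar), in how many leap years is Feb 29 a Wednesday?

2

Leap years in 2101–2149: 12 of them.
Feb 29 weekday advances by 5 (mod 7) from one leap year to the next four years later (or differs when a century non-leap intervenes).
Leap-day weekdays: 2104:Fri 2108:Wed✓ 2112:Mon 2116:Sat 2120:Thu 2124:Tue 2128:Sun 2132:Fri 2136:Wed✓ 2140:Mon 2144:Sat 2148:Thu
Wednesday: 2108, 2136 → 2.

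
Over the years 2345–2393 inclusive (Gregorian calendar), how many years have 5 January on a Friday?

7

Track 5 January's weekday year by year (advancing +1, or +2 across a Feb 29):
  2345: Fri ✓  2346: Sat (+1)  2347: Sun (+1)  2348: Mon (+1)  2349: Wed (+2)
  2350: Thu (+1)  2351: Fri (+1) ✓  2352: Sat (+1)  2353: Mon (+2)  2354: Tue (+1)
  2355: Wed (+1)  2356: Thu (+1)  2357: Sat (+2)  2358: Sun (+1)  … (21 more years) …
  2380: Sat (+1)  2381: Mon (+2)  2382: Tue (+1)  2383: Wed (+1)  2384: Thu (+1)
  2385: Sat (+2)  2386: Sun (+1)  2387: Mon (+1)  2388: Tue (+1)  2389: Thu (+2)
  2390: Fri (+1) ✓  2391: Sat (+1)  2392: Sun (+1)  2393: Tue (+2)
Friday years: 2345, 2351, 2362, 2368, 2373, 2379, 2390 — 7 in total.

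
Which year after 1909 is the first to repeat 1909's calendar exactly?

1915

Two years share a calendar iff Jan 1 falls on the same weekday and both are leap or both are common. 1909: Jan 1 is Friday, common year.
1910: Jan 1 Saturday, common
1911: Jan 1 Sunday, common
1912: Jan 1 Monday, leap
1913: Jan 1 Wednesday, common
1914: Jan 1 Thursday, common
1915: Jan 1 Friday, common
1915 matches on both conditions.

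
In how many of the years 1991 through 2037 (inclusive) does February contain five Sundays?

2

February has 28 days (29 in leap years); it has five Sundays when Sunday falls among the first (month-length − 28) days — i.e. when February 1 is Sunday in a leap year (never in a common year).
February 1 by year: 1991:Fri 1992:Sat 1993:Mon 1994:Tue 1995:Wed 1996:Thu 1997:Sat 1998:Sun 1999:Mon 2000:Tue 2001:Thu 2002:Fri 2003:Sat 2004:Sun✓ 2005:Tue …(17 more)… 2023:Wed 2024:Thu 2025:Sat 2026:Sun 2027:Mon 2028:Tue 2029:Thu 2030:Fri 2031:Sat 2032:Sun✓ 2033:Tue 2034:Wed 2035:Thu 2036:Fri 2037:Sun
Years with five Sundays: 2004, 2032 → 2.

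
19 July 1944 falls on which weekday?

January 1, 1944 is a Saturday.
July 19 is day 201 of the year, i.e. 200 days after Jan 1.
200 mod 7 = 4, so advance 4 weekdays from Saturday: Wednesday.

Wednesday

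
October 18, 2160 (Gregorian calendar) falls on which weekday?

January 1, 2160 is a Tuesday.
October 18 is day 292 of the year, i.e. 291 days after Jan 1.
291 mod 7 = 4, so advance 4 weekdays from Tuesday: Saturday.

Saturday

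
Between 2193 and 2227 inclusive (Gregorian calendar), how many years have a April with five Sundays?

April has 30 days; it has five Sundays when Sunday falls among the first (month-length − 28) days — i.e. when April 1 is one of Sunday/Saturday.
April 1 by year: 2193:Mon 2194:Tue 2195:Wed 2196:Fri 2197:Sat✓ 2198:Sun✓ 2199:Mon 2200:Tue 2201:Wed 2202:Thu 2203:Fri 2204:Sun✓ 2205:Mon 2206:Tue 2207:Wed …(5 more)… 2213:Thu 2214:Fri 2215:Sat✓ 2216:Mon 2217:Tue 2218:Wed 2219:Thu 2220:Sat✓ 2221:Sun✓ 2222:Mon 2223:Tue 2224:Thu 2225:Fri 2226:Sat✓ 2227:Sun✓
Years with five Sundays: 2197, 2198, 2204, 2209, 2210, 2215, 2220, 2221, 2226, 2227 → 10.

10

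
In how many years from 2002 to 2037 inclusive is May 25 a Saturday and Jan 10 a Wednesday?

Check each year's weekday for May 25 and Jan 10:
  2002: Sat/Thu  2003: Sun/Fri  2004: Tue/Sat  2005: Wed/Mon  2006: Thu/Tue  2007: Fri/Wed  2008: Sun/Thu  2009: Mon/Sat  2010: Tue/Sun  2011: Wed/Mon  2012: Fri/Tue  2013: Sat/Thu  2014: Sun/Fri  2015: Mon/Sat  …(8 more)…  2024: Sat/Wed ✓  2025: Sun/Fri  2026: Mon/Sat  2027: Tue/Sun  2028: Thu/Mon  2029: Fri/Wed  2030: Sat/Thu  2031: Sun/Fri  2032: Tue/Sat  2033: Wed/Mon  2034: Thu/Tue  2035: Fri/Wed  2036: Sun/Thu  2037: Mon/Sat
Both conditions hold in: 2024 — 1.

1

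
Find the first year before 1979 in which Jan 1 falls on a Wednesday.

Jan 1 advances by 2 weekdays after a leap year and by 1 after a common year.
1979: Jan 1 is Monday.
1978: Sunday
1977: Saturday
1976: Thursday (leap)
1975: Wednesday
1975 begins on a Wednesday

1975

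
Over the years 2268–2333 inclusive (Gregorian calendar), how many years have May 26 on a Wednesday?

9

Track May 26's weekday year by year (advancing +1, or +2 across a Feb 29):
  2268: Tue  2269: Wed (+1) ✓  2270: Thu (+1)  2271: Fri (+1)  2272: Sun (+2)
  2273: Mon (+1)  2274: Tue (+1)  2275: Wed (+1) ✓  2276: Fri (+2)  2277: Sat (+1)
  2278: Sun (+1)  2279: Mon (+1)  2280: Wed (+2) ✓  2281: Thu (+1)  … (38 more years) …
  2320: Wed (+2) ✓  2321: Thu (+1)  2322: Fri (+1)  2323: Sat (+1)  2324: Mon (+2)
  2325: Tue (+1)  2326: Wed (+1) ✓  2327: Thu (+1)  2328: Sat (+2)  2329: Sun (+1)
  2330: Mon (+1)  2331: Tue (+1)  2332: Thu (+2)  2333: Fri (+1)
Wednesday years: 2269, 2275, 2280, 2286, 2297, 2309, 2315, 2320, 2326 — 9 in total.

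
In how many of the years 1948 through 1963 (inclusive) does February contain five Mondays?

February has 28 days (29 in leap years); it has five Mondays when Monday falls among the first (month-length − 28) days — i.e. when February 1 is Monday in a leap year (never in a common year).
February 1 by year: 1948:Sun 1949:Tue 1950:Wed 1951:Thu 1952:Fri 1953:Sun 1954:Mon 1955:Tue 1956:Wed 1957:Fri 1958:Sat 1959:Sun 1960:Mon✓ 1961:Wed 1962:Thu 1963:Fri
Years with five Mondays: 1960 → 1.

1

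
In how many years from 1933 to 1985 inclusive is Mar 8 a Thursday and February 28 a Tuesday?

Check each year's weekday for Mar 8 and February 28:
  1933: Wed/Tue  1934: Thu/Wed  1935: Fri/Thu  1936: Sun/Fri  1937: Mon/Sun  1938: Tue/Mon  1939: Wed/Tue  1940: Fri/Wed  1941: Sat/Fri  1942: Sun/Sat  1943: Mon/Sun  1944: Wed/Mon  1945: Thu/Wed  1946: Fri/Thu  …(25 more)…  1972: Wed/Mon  1973: Thu/Wed  1974: Fri/Thu  1975: Sat/Fri  1976: Mon/Sat  1977: Tue/Mon  1978: Wed/Tue  1979: Thu/Wed  1980: Sat/Thu  1981: Sun/Sat  1982: Mon/Sun  1983: Tue/Mon  1984: Thu/Tue ✓  1985: Fri/Thu
Both conditions hold in: 1956, 1984 — 2.

2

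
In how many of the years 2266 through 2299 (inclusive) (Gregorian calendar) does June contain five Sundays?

9

June has 30 days; it has five Sundays when Sunday falls among the first (month-length − 28) days — i.e. when June 1 is one of Sunday/Saturday.
June 1 by year: 2266:Fri 2267:Sat✓ 2268:Mon 2269:Tue 2270:Wed 2271:Thu 2272:Sat✓ 2273:Sun✓ 2274:Mon 2275:Tue 2276:Thu 2277:Fri 2278:Sat✓ 2279:Sun✓ 2280:Tue …(4 more)… 2285:Mon 2286:Tue 2287:Wed 2288:Fri 2289:Sat✓ 2290:Sun✓ 2291:Mon 2292:Wed 2293:Thu 2294:Fri 2295:Sat✓ 2296:Mon 2297:Tue 2298:Wed 2299:Thu
Years with five Sundays: 2267, 2272, 2273, 2278, 2279, 2284, 2289, 2290, 2295 → 9.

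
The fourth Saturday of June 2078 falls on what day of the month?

25

June 1, 2078 is a Wednesday, so the first Saturday is the 4th.
The fourth Saturday is 4 + 21 = 25.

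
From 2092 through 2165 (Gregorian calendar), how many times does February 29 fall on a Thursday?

2

Leap years in 2092–2165: 18 of them.
Feb 29 weekday advances by 5 (mod 7) from one leap year to the next four years later (or differs when a century non-leap intervenes).
Leap-day weekdays: 2092:Fri 2096:Wed 2104:Fri 2108:Wed 2112:Mon 2116:Sat 2120:Thu✓ 2124:Tue 2128:Sun 2132:Fri 2136:Wed 2140:Mon 2144:Sat 2148:Thu✓ 2152:Tue 2156:Sun 2160:Fri 2164:Wed
Thursday: 2120, 2148 → 2.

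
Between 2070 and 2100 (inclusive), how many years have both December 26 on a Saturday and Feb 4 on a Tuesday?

Check each year's weekday for December 26 and Feb 4:
  2070: Fri/Tue  2071: Sat/Wed  2072: Mon/Thu  2073: Tue/Sat  2074: Wed/Sun  2075: Thu/Mon  2076: Sat/Tue ✓  2077: Sun/Thu  2078: Mon/Fri  2079: Tue/Sat  2080: Thu/Sun  2081: Fri/Tue  2082: Sat/Wed  2083: Sun/Thu  …(3 more)…  2087: Fri/Tue  2088: Sun/Wed  2089: Mon/Fri  2090: Tue/Sat  2091: Wed/Sun  2092: Fri/Mon  2093: Sat/Wed  2094: Sun/Thu  2095: Mon/Fri  2096: Wed/Sat  2097: Thu/Mon  2098: Fri/Tue  2099: Sat/Wed  2100: Sun/Thu
Both conditions hold in: 2076 — 1.

1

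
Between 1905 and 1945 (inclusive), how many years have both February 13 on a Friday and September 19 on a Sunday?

Check each year's weekday for February 13 and September 19:
  1905: Mon/Tue  1906: Tue/Wed  1907: Wed/Thu  1908: Thu/Sat  1909: Sat/Sun  1910: Sun/Mon  1911: Mon/Tue  1912: Tue/Thu  1913: Thu/Fri  1914: Fri/Sat  1915: Sat/Sun  1916: Sun/Tue  1917: Tue/Wed  1918: Wed/Thu  …(13 more)…  1932: Sat/Mon  1933: Mon/Tue  1934: Tue/Wed  1935: Wed/Thu  1936: Thu/Sat  1937: Sat/Sun  1938: Sun/Mon  1939: Mon/Tue  1940: Tue/Thu  1941: Thu/Fri  1942: Fri/Sat  1943: Sat/Sun  1944: Sun/Tue  1945: Tue/Wed
Both conditions hold in: 1920 — 1.

1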